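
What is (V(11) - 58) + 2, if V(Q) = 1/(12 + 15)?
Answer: -1511/27 ≈ -55.963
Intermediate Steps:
V(Q) = 1/27
(V(11) - 58) + 2 = (1/27 - 58) + 2 = -1565/27 + 2 = -1511/27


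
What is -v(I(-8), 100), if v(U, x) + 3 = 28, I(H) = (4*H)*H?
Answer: -25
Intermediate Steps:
I(H) = 4*H²
v(U, x) = 25 (v(U, x) = -3 + 28 = 25)
-v(I(-8), 100) = -1*25 = -25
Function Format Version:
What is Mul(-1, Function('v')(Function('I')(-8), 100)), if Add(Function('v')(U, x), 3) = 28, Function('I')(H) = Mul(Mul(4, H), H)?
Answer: -25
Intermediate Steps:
Function('I')(H) = Mul(4, Pow(H, 2))
Function('v')(U, x) = 25 (Function('v')(U, x) = Add(-3, 28) = 25)
Mul(-1, Function('v')(Function('I')(-8), 100)) = Mul(-1, 25) = -25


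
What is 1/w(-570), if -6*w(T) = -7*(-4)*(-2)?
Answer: 3/28 ≈ 0.10714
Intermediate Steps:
w(T) = 28/3 (w(T) = -(-7*(-4))*(-2)/6 = -14*(-2)/3 = -1/6*(-56) = 28/3)
1/w(-570) = 1/(28/3) = 3/28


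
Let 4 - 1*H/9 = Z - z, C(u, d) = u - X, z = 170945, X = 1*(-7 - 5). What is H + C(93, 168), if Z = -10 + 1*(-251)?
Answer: 1540995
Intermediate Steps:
X = -12 (X = 1*(-12) = -12)
Z = -261 (Z = -10 - 251 = -261)
C(u, d) = 12 + u (C(u, d) = u - 1*(-12) = u + 12 = 12 + u)
H = 1540890 (H = 36 - 9*(-261 - 1*170945) = 36 - 9*(-261 - 170945) = 36 - 9*(-171206) = 36 + 1540854 = 1540890)
H + C(93, 168) = 1540890 + (12 + 93) = 1540890 + 105 = 1540995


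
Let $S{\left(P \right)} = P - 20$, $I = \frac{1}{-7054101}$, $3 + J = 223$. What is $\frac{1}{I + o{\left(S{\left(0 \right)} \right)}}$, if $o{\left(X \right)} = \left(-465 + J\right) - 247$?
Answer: $- \frac{7054101}{3470617693} \approx -0.0020325$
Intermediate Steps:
$J = 220$ ($J = -3 + 223 = 220$)
$I = - \frac{1}{7054101} \approx -1.4176 \cdot 10^{-7}$
$S{\left(P \right)} = -20 + P$
$o{\left(X \right)} = -492$ ($o{\left(X \right)} = \left(-465 + 220\right) - 247 = -245 - 247 = -492$)
$\frac{1}{I + o{\left(S{\left(0 \right)} \right)}} = \frac{1}{- \frac{1}{7054101} - 492} = \frac{1}{- \frac{3470617693}{7054101}} = - \frac{7054101}{3470617693}$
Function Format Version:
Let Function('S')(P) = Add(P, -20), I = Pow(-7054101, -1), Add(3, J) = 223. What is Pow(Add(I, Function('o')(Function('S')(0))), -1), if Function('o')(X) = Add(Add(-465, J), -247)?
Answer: Rational(-7054101, 3470617693) ≈ -0.0020325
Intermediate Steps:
J = 220 (J = Add(-3, 223) = 220)
I = Rational(-1, 7054101) ≈ -1.4176e-7
Function('S')(P) = Add(-20, P)
Function('o')(X) = -492 (Function('o')(X) = Add(Add(-465, 220), -247) = Add(-245, -247) = -492)
Pow(Add(I, Function('o')(Function('S')(0))), -1) = Pow(Add(Rational(-1, 7054101), -492), -1) = Pow(Rational(-3470617693, 7054101), -1) = Rational(-7054101, 3470617693)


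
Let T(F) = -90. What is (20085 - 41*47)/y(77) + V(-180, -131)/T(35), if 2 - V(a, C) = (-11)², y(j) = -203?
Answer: -230009/2610 ≈ -88.126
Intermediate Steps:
V(a, C) = -119 (V(a, C) = 2 - 1*(-11)² = 2 - 1*121 = 2 - 121 = -119)
(20085 - 41*47)/y(77) + V(-180, -131)/T(35) = (20085 - 41*47)/(-203) - 119/(-90) = (20085 - 1927)*(-1/203) - 119*(-1/90) = 18158*(-1/203) + 119/90 = -2594/29 + 119/90 = -230009/2610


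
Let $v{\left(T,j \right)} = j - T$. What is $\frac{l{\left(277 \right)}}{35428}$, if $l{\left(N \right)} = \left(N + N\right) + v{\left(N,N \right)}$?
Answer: $\frac{277}{17714} \approx 0.015637$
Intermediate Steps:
$l{\left(N \right)} = 2 N$ ($l{\left(N \right)} = \left(N + N\right) + \left(N - N\right) = 2 N + 0 = 2 N$)
$\frac{l{\left(277 \right)}}{35428} = \frac{2 \cdot 277}{35428} = 554 \cdot \frac{1}{35428} = \frac{277}{17714}$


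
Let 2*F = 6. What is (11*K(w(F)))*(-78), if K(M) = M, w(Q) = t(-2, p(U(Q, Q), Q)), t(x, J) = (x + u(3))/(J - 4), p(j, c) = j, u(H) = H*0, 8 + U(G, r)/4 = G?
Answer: -143/2 ≈ -71.500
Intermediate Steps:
F = 3 (F = (1/2)*6 = 3)
U(G, r) = -32 + 4*G
u(H) = 0
t(x, J) = x/(-4 + J) (t(x, J) = (x + 0)/(J - 4) = x/(-4 + J))
w(Q) = -2/(-36 + 4*Q) (w(Q) = -2/(-4 + (-32 + 4*Q)) = -2/(-36 + 4*Q))
(11*K(w(F)))*(-78) = (11*(-1/(-18 + 2*3)))*(-78) = (11*(-1/(-18 + 6)))*(-78) = (11*(-1/(-12)))*(-78) = (11*(-1*(-1/12)))*(-78) = (11*(1/12))*(-78) = (11/12)*(-78) = -143/2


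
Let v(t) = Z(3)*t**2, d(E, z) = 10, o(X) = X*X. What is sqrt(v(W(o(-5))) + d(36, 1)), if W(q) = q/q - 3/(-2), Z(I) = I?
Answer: sqrt(115)/2 ≈ 5.3619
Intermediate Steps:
o(X) = X**2
W(q) = 5/2 (W(q) = 1 - 3*(-1/2) = 1 + 3/2 = 5/2)
v(t) = 3*t**2
sqrt(v(W(o(-5))) + d(36, 1)) = sqrt(3*(5/2)**2 + 10) = sqrt(3*(25/4) + 10) = sqrt(75/4 + 10) = sqrt(115/4) = sqrt(115)/2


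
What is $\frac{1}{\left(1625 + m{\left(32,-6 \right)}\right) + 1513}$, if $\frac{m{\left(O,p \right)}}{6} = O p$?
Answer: $\frac{1}{1986} \approx 0.00050353$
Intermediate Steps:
$m{\left(O,p \right)} = 6 O p$
$\frac{1}{\left(1625 + m{\left(32,-6 \right)}\right) + 1513} = \frac{1}{\left(1625 + 6 \cdot 32 \left(-6\right)\right) + 1513} = \frac{1}{\left(1625 - 1152\right) + 1513} = \frac{1}{473 + 1513} = \frac{1}{1986}$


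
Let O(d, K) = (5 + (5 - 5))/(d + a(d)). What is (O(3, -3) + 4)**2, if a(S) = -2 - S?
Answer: 9/4 ≈ 2.2500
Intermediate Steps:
O(d, K) = -5/2 (O(d, K) = (5 + (5 - 5))/(d + (-2 - d)) = (5 + 0)/(-2) = 5*(-1/2) = -5/2)
(O(3, -3) + 4)**2 = (-5/2 + 4)**2 = (3/2)**2 = 9/4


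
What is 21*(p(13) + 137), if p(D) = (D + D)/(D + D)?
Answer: 2898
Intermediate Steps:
p(D) = 1 (p(D) = (2*D)/((2*D)) = (2*D)*(1/(2*D)) = 1)
21*(p(13) + 137) = 21*(1 + 137) = 21*138 = 2898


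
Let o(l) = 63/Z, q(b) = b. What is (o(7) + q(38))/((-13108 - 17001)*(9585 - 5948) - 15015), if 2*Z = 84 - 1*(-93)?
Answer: -571/1615441358 ≈ -3.5346e-7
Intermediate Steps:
Z = 177/2 (Z = (84 - 1*(-93))/2 = (84 + 93)/2 = (1/2)*177 = 177/2 ≈ 88.500)
o(l) = 42/59 (o(l) = 63/(177/2) = 63*(2/177) = 42/59)
(o(7) + q(38))/((-13108 - 17001)*(9585 - 5948) - 15015) = (42/59 + 38)/((-13108 - 17001)*(9585 - 5948) - 15015) = 2284/(59*(-30109*3637 - 15015)) = 2284/(59*(-109506433 - 15015)) = (2284/59)/(-109521448) = (2284/59)*(-1/109521448) = -571/1615441358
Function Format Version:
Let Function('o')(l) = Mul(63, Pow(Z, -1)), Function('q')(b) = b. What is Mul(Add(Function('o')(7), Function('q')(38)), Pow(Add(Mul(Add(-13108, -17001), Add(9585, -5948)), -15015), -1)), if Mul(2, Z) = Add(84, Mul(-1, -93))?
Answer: Rational(-571, 1615441358) ≈ -3.5346e-7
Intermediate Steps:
Z = Rational(177, 2) (Z = Mul(Rational(1, 2), Add(84, Mul(-1, -93))) = Mul(Rational(1, 2), Add(84, 93)) = Mul(Rational(1, 2), 177) = Rational(177, 2) ≈ 88.500)
Function('o')(l) = Rational(42, 59) (Function('o')(l) = Mul(63, Pow(Rational(177, 2), -1)) = Mul(63, Rational(2, 177)) = Rational(42, 59))
Mul(Add(Function('o')(7), Function('q')(38)), Pow(Add(Mul(Add(-13108, -17001), Add(9585, -5948)), -15015), -1)) = Mul(Add(Rational(42, 59), 38), Pow(Add(Mul(Add(-13108, -17001), Add(9585, -5948)), -15015), -1)) = Mul(Rational(2284, 59), Pow(Add(Mul(-30109, 3637), -15015), -1)) = Mul(Rational(2284, 59), Pow(Add(-109506433, -15015), -1)) = Mul(Rational(2284, 59), Pow(-109521448, -1)) = Mul(Rational(2284, 59), Rational(-1, 109521448)) = Rational(-571, 1615441358)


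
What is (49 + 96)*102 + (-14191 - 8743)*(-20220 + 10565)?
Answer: 221442560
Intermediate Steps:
(49 + 96)*102 + (-14191 - 8743)*(-20220 + 10565) = 145*102 - 22934*(-9655) = 14790 + 221427770 = 221442560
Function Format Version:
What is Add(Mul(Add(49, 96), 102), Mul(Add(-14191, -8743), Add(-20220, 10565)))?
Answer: 221442560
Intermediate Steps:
Add(Mul(Add(49, 96), 102), Mul(Add(-14191, -8743), Add(-20220, 10565))) = Add(Mul(145, 102), Mul(-22934, -9655)) = Add(14790, 221427770) = 221442560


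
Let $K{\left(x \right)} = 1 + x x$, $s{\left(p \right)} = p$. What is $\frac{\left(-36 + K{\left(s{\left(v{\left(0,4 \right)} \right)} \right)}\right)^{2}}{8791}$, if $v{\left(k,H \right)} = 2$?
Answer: $\frac{961}{8791} \approx 0.10932$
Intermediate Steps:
$K{\left(x \right)} = 1 + x^{2}$
$\frac{\left(-36 + K{\left(s{\left(v{\left(0,4 \right)} \right)} \right)}\right)^{2}}{8791} = \frac{\left(-36 + \left(1 + 2^{2}\right)\right)^{2}}{8791} = \left(-36 + \left(1 + 4\right)\right)^{2} \cdot \frac{1}{8791} = \left(-36 + 5\right)^{2} \cdot \frac{1}{8791} = \left(-31\right)^{2} \cdot \frac{1}{8791} = 961 \cdot \frac{1}{8791} = \frac{961}{8791}$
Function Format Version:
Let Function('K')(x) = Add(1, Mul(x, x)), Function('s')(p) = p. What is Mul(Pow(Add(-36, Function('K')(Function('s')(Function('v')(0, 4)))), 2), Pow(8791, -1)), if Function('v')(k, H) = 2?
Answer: Rational(961, 8791) ≈ 0.10932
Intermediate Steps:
Function('K')(x) = Add(1, Pow(x, 2))
Mul(Pow(Add(-36, Function('K')(Function('s')(Function('v')(0, 4)))), 2), Pow(8791, -1)) = Mul(Pow(Add(-36, Add(1, Pow(2, 2))), 2), Pow(8791, -1)) = Mul(Pow(Add(-36, Add(1, 4)), 2), Rational(1, 8791)) = Mul(Pow(Add(-36, 5), 2), Rational(1, 8791)) = Mul(Pow(-31, 2), Rational(1, 8791)) = Mul(961, Rational(1, 8791)) = Rational(961, 8791)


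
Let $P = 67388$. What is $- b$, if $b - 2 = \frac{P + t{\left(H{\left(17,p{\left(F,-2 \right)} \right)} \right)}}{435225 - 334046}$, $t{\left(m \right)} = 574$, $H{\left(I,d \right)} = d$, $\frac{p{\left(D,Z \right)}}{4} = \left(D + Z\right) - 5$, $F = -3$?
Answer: $- \frac{270320}{101179} \approx -2.6717$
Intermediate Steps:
$p{\left(D,Z \right)} = -20 + 4 D + 4 Z$ ($p{\left(D,Z \right)} = 4 \left(\left(D + Z\right) - 5\right) = 4 \left(-5 + D + Z\right) = -20 + 4 D + 4 Z$)
$b = \frac{270320}{101179}$ ($b = 2 + \frac{67388 + 574}{435225 - 334046} = 2 + \frac{67962}{101179} = \frac{270320}{101179} \approx 2.6717$)
$- b = \left(-1\right) \frac{270320}{101179} = - \frac{270320}{101179}$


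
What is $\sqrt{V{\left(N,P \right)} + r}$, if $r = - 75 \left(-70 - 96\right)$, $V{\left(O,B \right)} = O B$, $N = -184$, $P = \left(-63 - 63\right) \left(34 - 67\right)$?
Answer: $i \sqrt{752622} \approx 867.54 i$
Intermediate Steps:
$P = 4158$ ($P = \left(-126\right) \left(-33\right) = 4158$)
$V{\left(O,B \right)} = B O$
$r = 12450$ ($r = \left(-75\right) \left(-166\right) = 12450$)
$\sqrt{V{\left(N,P \right)} + r} = \sqrt{4158 \left(-184\right) + 12450} = \sqrt{-765072 + 12450} = \sqrt{-752622} = i \sqrt{752622}$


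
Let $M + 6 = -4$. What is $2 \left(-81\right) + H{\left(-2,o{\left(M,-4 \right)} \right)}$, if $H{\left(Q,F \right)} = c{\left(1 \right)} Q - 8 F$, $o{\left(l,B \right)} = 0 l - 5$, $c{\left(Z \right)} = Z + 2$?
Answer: $-128$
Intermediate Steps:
$M = -10$ ($M = -6 - 4 = -10$)
$c{\left(Z \right)} = 2 + Z$
$o{\left(l,B \right)} = -5$ ($o{\left(l,B \right)} = 0 - 5 = -5$)
$H{\left(Q,F \right)} = - 8 F + 3 Q$ ($H{\left(Q,F \right)} = \left(2 + 1\right) Q - 8 F = 3 Q - 8 F = - 8 F + 3 Q$)
$2 \left(-81\right) + H{\left(-2,o{\left(M,-4 \right)} \right)} = 2 \left(-81\right) + \left(\left(-8\right) \left(-5\right) + 3 \left(-2\right)\right) = -162 + \left(40 - 6\right) = -162 + 34 = -128$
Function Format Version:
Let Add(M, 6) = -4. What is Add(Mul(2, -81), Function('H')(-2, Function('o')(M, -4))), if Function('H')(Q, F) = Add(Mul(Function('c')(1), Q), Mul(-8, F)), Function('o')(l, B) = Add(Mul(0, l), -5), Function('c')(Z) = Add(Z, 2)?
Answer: -128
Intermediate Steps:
M = -10 (M = Add(-6, -4) = -10)
Function('c')(Z) = Add(2, Z)
Function('o')(l, B) = -5 (Function('o')(l, B) = Add(0, -5) = -5)
Function('H')(Q, F) = Add(Mul(-8, F), Mul(3, Q)) (Function('H')(Q, F) = Add(Mul(Add(2, 1), Q), Mul(-8, F)) = Add(Mul(3, Q), Mul(-8, F)) = Add(Mul(-8, F), Mul(3, Q)))
Add(Mul(2, -81), Function('H')(-2, Function('o')(M, -4))) = Add(Mul(2, -81), Add(Mul(-8, -5), Mul(3, -2))) = Add(-162, Add(40, -6)) = Add(-162, 34) = -128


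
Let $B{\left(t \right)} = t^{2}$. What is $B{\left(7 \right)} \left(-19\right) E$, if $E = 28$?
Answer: $-26068$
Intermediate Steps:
$B{\left(7 \right)} \left(-19\right) E = 7^{2} \left(-19\right) 28 = 49 \left(-19\right) 28 = \left(-931\right) 28 = -26068$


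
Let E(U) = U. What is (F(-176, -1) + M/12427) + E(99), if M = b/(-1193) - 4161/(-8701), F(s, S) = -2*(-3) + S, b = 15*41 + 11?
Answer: 13415573232791/128995901111 ≈ 104.00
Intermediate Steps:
b = 626 (b = 615 + 11 = 626)
F(s, S) = 6 + S
M = -482753/10380293 (M = 626/(-1193) - 4161/(-8701) = 626*(-1/1193) - 4161*(-1/8701) = -626/1193 + 4161/8701 = -482753/10380293 ≈ -0.046507)
(F(-176, -1) + M/12427) + E(99) = ((6 - 1) - 482753/10380293/12427) + 99 = (5 - 482753/10380293*1/12427) + 99 = (5 - 482753/128995901111) + 99 = 644979022802/128995901111 + 99 = 13415573232791/128995901111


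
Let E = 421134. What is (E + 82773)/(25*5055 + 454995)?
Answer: 167969/193790 ≈ 0.86676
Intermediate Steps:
(E + 82773)/(25*5055 + 454995) = (421134 + 82773)/(25*5055 + 454995) = 503907/(126375 + 454995) = 503907/581370 = 503907*(1/581370) = 167969/193790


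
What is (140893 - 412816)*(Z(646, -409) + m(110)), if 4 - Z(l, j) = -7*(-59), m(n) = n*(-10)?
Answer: 410331807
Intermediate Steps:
m(n) = -10*n
Z(l, j) = -409 (Z(l, j) = 4 - (-7)*(-59) = 4 - 1*413 = 4 - 413 = -409)
(140893 - 412816)*(Z(646, -409) + m(110)) = (140893 - 412816)*(-409 - 10*110) = -271923*(-409 - 1100) = -271923*(-1509) = 410331807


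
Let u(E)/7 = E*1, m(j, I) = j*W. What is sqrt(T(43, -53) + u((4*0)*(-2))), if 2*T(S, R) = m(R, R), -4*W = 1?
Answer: sqrt(106)/4 ≈ 2.5739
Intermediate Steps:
W = -1/4 (W = -1/4*1 = -1/4 ≈ -0.25000)
m(j, I) = -j/4 (m(j, I) = j*(-1/4) = -j/4)
T(S, R) = -R/8 (T(S, R) = (-R/4)/2 = -R/8)
u(E) = 7*E (u(E) = 7*(E*1) = 7*E)
sqrt(T(43, -53) + u((4*0)*(-2))) = sqrt(-1/8*(-53) + 7*((4*0)*(-2))) = sqrt(53/8 + 7*(0*(-2))) = sqrt(53/8 + 7*0) = sqrt(53/8 + 0) = sqrt(53/8) = sqrt(106)/4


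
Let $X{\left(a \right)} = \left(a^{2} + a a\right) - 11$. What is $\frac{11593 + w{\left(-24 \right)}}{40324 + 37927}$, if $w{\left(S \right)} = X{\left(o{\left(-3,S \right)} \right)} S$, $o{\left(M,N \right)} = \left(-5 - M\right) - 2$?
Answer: $\frac{11089}{78251} \approx 0.14171$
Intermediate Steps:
$o{\left(M,N \right)} = -7 - M$
$X{\left(a \right)} = -11 + 2 a^{2}$ ($X{\left(a \right)} = \left(a^{2} + a^{2}\right) - 11 = 2 a^{2} - 11 = -11 + 2 a^{2}$)
$w{\left(S \right)} = 21 S$ ($w{\left(S \right)} = \left(-11 + 2 \left(-7 - -3\right)^{2}\right) S = \left(-11 + 2 \left(-7 + 3\right)^{2}\right) S = \left(-11 + 2 \left(-4\right)^{2}\right) S = \left(-11 + 2 \cdot 16\right) S = \left(-11 + 32\right) S = 21 S$)
$\frac{11593 + w{\left(-24 \right)}}{40324 + 37927} = \frac{11593 + 21 \left(-24\right)}{40324 + 37927} = \frac{11593 - 504}{78251} = 11089 \cdot \frac{1}{78251} = \frac{11089}{78251}$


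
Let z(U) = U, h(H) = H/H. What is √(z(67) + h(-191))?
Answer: 2*√17 ≈ 8.2462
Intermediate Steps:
h(H) = 1
√(z(67) + h(-191)) = √(67 + 1) = √68 = 2*√17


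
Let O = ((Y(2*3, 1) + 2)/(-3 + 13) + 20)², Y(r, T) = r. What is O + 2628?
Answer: 76516/25 ≈ 3060.6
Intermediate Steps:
O = 10816/25 (O = ((2*3 + 2)/(-3 + 13) + 20)² = ((6 + 2)/10 + 20)² = (8*(⅒) + 20)² = (⅘ + 20)² = (104/5)² = 10816/25 ≈ 432.64)
O + 2628 = 10816/25 + 2628 = 76516/25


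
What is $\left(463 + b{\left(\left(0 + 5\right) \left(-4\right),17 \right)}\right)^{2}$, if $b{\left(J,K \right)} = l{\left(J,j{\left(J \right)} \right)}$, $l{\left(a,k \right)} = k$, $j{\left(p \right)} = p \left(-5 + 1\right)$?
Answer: $294849$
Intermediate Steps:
$j{\left(p \right)} = - 4 p$ ($j{\left(p \right)} = p \left(-4\right) = - 4 p$)
$b{\left(J,K \right)} = - 4 J$
$\left(463 + b{\left(\left(0 + 5\right) \left(-4\right),17 \right)}\right)^{2} = \left(463 - 4 \left(0 + 5\right) \left(-4\right)\right)^{2} = \left(463 - 4 \cdot 5 \left(-4\right)\right)^{2} = \left(463 - -80\right)^{2} = \left(463 + 80\right)^{2} = 543^{2} = 294849$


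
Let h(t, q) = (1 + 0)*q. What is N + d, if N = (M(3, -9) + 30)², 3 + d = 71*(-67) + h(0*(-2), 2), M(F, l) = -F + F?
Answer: -3858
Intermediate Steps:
M(F, l) = 0
h(t, q) = q (h(t, q) = 1*q = q)
d = -4758 (d = -3 + (71*(-67) + 2) = -3 + (-4757 + 2) = -3 - 4755 = -4758)
N = 900 (N = (0 + 30)² = 30² = 900)
N + d = 900 - 4758 = -3858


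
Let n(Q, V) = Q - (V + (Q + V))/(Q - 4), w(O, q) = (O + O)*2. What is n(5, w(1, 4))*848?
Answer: -6784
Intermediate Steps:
w(O, q) = 4*O (w(O, q) = (2*O)*2 = 4*O)
n(Q, V) = Q - (Q + 2*V)/(-4 + Q)
n(5, w(1, 4))*848 = ((5**2 - 5*5 - 8)/(-4 + 5))*848 = ((25 - 25 - 2*4)/1)*848 = (1*(25 - 25 - 8))*848 = (1*(-8))*848 = -8*848 = -6784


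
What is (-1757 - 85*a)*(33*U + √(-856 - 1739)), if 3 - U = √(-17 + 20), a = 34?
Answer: -460053 + 153351*√3 - 4647*I*√2595 ≈ -1.9444e+5 - 2.3672e+5*I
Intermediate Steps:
U = 3 - √3 (U = 3 - √(-17 + 20) = 3 - √3 ≈ 1.2680)
(-1757 - 85*a)*(33*U + √(-856 - 1739)) = (-1757 - 85*34)*(33*(3 - √3) + √(-856 - 1739)) = (-1757 - 2890)*((99 - 33*√3) + √(-2595)) = -4647*((99 - 33*√3) + I*√2595) = -4647*(99 - 33*√3 + I*√2595) = -460053 + 153351*√3 - 4647*I*√2595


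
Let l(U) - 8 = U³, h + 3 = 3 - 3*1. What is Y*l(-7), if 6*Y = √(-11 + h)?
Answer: -335*I*√14/6 ≈ -208.91*I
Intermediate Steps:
h = -3 (h = -3 + (3 - 3*1) = -3 + (3 - 3) = -3 + 0 = -3)
l(U) = 8 + U³
Y = I*√14/6 (Y = √(-11 - 3)/6 = √(-14)/6 = (I*√14)/6 = I*√14/6 ≈ 0.62361*I)
Y*l(-7) = (I*√14/6)*(8 + (-7)³) = (I*√14/6)*(8 - 343) = (I*√14/6)*(-335) = -335*I*√14/6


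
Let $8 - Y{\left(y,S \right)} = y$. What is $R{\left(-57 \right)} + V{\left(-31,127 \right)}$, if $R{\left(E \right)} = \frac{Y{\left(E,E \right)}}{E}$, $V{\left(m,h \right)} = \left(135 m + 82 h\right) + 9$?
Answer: $\frac{355501}{57} \approx 6236.9$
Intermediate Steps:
$V{\left(m,h \right)} = 9 + 82 h + 135 m$ ($V{\left(m,h \right)} = \left(82 h + 135 m\right) + 9 = 9 + 82 h + 135 m$)
$Y{\left(y,S \right)} = 8 - y$
$R{\left(E \right)} = \frac{8 - E}{E}$
$R{\left(-57 \right)} + V{\left(-31,127 \right)} = \frac{8 - -57}{-57} + \left(9 + 82 \cdot 127 + 135 \left(-31\right)\right) = - \frac{8 + 57}{57} + \left(9 + 10414 - 4185\right) = \left(- \frac{1}{57}\right) 65 + 6238 = - \frac{65}{57} + 6238 = \frac{355501}{57}$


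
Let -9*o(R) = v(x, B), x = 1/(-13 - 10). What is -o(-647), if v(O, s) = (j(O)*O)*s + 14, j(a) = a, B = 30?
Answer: 7436/4761 ≈ 1.5619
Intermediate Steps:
x = -1/23 (x = 1/(-23) = -1/23 ≈ -0.043478)
v(O, s) = 14 + s*O**2 (v(O, s) = (O*O)*s + 14 = O**2*s + 14 = s*O**2 + 14 = 14 + s*O**2)
o(R) = -7436/4761 (o(R) = -(14 + 30*(-1/23)**2)/9 = -(14 + 30*(1/529))/9 = -(14 + 30/529)/9 = -1/9*7436/529 = -7436/4761)
-o(-647) = -1*(-7436/4761) = 7436/4761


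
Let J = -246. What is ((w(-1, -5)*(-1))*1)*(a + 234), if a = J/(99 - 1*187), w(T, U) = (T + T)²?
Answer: -10419/11 ≈ -947.18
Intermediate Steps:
w(T, U) = 4*T² (w(T, U) = (2*T)² = 4*T²)
a = 123/44 (a = -246/(99 - 1*187) = -246/(99 - 187) = -246/(-88) = -246*(-1/88) = 123/44 ≈ 2.7955)
((w(-1, -5)*(-1))*1)*(a + 234) = (((4*(-1)²)*(-1))*1)*(123/44 + 234) = (((4*1)*(-1))*1)*(10419/44) = ((4*(-1))*1)*(10419/44) = -4*1*(10419/44) = -4*10419/44 = -10419/11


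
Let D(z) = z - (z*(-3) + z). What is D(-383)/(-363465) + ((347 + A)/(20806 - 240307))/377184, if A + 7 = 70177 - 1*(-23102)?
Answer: 10566031718509/3343565629455840 ≈ 0.0031601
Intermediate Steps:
A = 93272 (A = -7 + (70177 - 1*(-23102)) = -7 + (70177 + 23102) = -7 + 93279 = 93272)
D(z) = 3*z (D(z) = z - (-3*z + z) = z - (-2)*z = z + 2*z = 3*z)
D(-383)/(-363465) + ((347 + A)/(20806 - 240307))/377184 = (3*(-383))/(-363465) + ((347 + 93272)/(20806 - 240307))/377184 = -1149*(-1/363465) + (93619/(-219501))*(1/377184) = 383/121155 + (93619*(-1/219501))*(1/377184) = 383/121155 - 93619/219501*1/377184 = 383/121155 - 93619/82792265184 = 10566031718509/3343565629455840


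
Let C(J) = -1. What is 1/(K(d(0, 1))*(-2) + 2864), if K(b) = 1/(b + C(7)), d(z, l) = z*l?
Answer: 1/2866 ≈ 0.00034892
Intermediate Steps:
d(z, l) = l*z
K(b) = 1/(-1 + b) (K(b) = 1/(b - 1) = 1/(-1 + b))
1/(K(d(0, 1))*(-2) + 2864) = 1/(-2/(-1 + 1*0) + 2864) = 1/(-2/(-1 + 0) + 2864) = 1/(-2/(-1) + 2864) = 1/(-1*(-2) + 2864) = 1/(2 + 2864) = 1/2866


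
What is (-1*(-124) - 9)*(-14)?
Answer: -1610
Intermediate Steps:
(-1*(-124) - 9)*(-14) = (124 - 9)*(-14) = 115*(-14) = -1610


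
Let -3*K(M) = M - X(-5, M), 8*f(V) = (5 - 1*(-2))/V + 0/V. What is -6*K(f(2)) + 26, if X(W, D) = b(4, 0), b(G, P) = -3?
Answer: 263/8 ≈ 32.875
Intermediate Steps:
f(V) = 7/(8*V) (f(V) = ((5 - 1*(-2))/V + 0/V)/8 = ((5 + 2)/V + 0)/8 = (7/V + 0)/8 = (7/V)/8 = 7/(8*V))
X(W, D) = -3
K(M) = -1 - M/3 (K(M) = -(M - 1*(-3))/3 = -(M + 3)/3 = -(3 + M)/3 = -1 - M/3)
-6*K(f(2)) + 26 = -6*(-1 - 7/(24*2)) + 26 = -6*(-1 - ⅓*7/16) + 26 = -6*(-1 - 7/48) + 26 = -6*(-55/48) + 26 = 55/8 + 26 = 263/8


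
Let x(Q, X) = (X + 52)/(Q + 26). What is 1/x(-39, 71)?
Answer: -13/123 ≈ -0.10569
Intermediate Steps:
x(Q, X) = (52 + X)/(26 + Q)
1/x(-39, 71) = 1/((52 + 71)/(26 - 39)) = 1/(123/(-13)) = 1/(-1/13*123) = 1/(-123/13) = -13/123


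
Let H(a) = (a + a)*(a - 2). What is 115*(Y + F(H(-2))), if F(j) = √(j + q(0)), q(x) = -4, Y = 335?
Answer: 38525 + 230*√3 ≈ 38923.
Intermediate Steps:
H(a) = 2*a*(-2 + a) (H(a) = (2*a)*(-2 + a) = 2*a*(-2 + a))
F(j) = √(-4 + j) (F(j) = √(j - 4) = √(-4 + j))
115*(Y + F(H(-2))) = 115*(335 + √(-4 + 2*(-2)*(-2 - 2))) = 115*(335 + √(-4 + 2*(-2)*(-4))) = 115*(335 + √(-4 + 16)) = 115*(335 + √12) = 115*(335 + 2*√3) = 38525 + 230*√3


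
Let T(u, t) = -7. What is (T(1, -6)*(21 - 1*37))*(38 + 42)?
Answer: 8960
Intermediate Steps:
(T(1, -6)*(21 - 1*37))*(38 + 42) = (-7*(21 - 1*37))*(38 + 42) = -7*(21 - 37)*80 = -7*(-16)*80 = 112*80 = 8960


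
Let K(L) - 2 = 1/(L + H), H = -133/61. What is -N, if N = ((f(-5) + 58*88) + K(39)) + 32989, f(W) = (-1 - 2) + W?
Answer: -85543463/2246 ≈ -38087.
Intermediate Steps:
H = -133/61 (H = -133*1/61 = -133/61 ≈ -2.1803)
f(W) = -3 + W
K(L) = 2 + 1/(-133/61 + L) (K(L) = 2 + 1/(L - 133/61) = 2 + 1/(-133/61 + L))
N = 85543463/2246 (N = (((-3 - 5) + 58*88) + (-205 + 122*39)/(-133 + 61*39)) + 32989 = ((-8 + 5104) + (-205 + 4758)/(-133 + 2379)) + 32989 = (5096 + 4553/2246) + 32989 = 11450169/2246 + 32989 = 85543463/2246 ≈ 38087.)
-N = -1*85543463/2246 = -85543463/2246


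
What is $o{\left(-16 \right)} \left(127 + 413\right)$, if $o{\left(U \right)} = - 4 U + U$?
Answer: $25920$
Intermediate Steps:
$o{\left(U \right)} = - 3 U$
$o{\left(-16 \right)} \left(127 + 413\right) = \left(-3\right) \left(-16\right) \left(127 + 413\right) = 48 \cdot 540 = 25920$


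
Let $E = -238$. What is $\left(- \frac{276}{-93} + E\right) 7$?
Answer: $- \frac{51002}{31} \approx -1645.2$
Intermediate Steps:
$\left(- \frac{276}{-93} + E\right) 7 = \left(- \frac{276}{-93} - 238\right) 7 = \left(\left(-276\right) \left(- \frac{1}{93}\right) - 238\right) 7 = \left(\frac{92}{31} - 238\right) 7 = \left(- \frac{7286}{31}\right) 7 = - \frac{51002}{31}$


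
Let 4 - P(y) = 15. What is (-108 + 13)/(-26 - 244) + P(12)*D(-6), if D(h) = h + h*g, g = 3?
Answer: 14275/54 ≈ 264.35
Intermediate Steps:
P(y) = -11 (P(y) = 4 - 1*15 = 4 - 15 = -11)
D(h) = 4*h (D(h) = h + h*3 = h + 3*h = 4*h)
(-108 + 13)/(-26 - 244) + P(12)*D(-6) = (-108 + 13)/(-26 - 244) - 44*(-6) = -95/(-270) - 11*(-24) = -95*(-1/270) + 264 = 19/54 + 264 = 14275/54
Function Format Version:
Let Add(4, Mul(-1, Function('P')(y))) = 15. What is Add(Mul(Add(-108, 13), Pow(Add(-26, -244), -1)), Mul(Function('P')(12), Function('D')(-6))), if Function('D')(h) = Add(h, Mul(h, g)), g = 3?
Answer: Rational(14275, 54) ≈ 264.35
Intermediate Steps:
Function('P')(y) = -11 (Function('P')(y) = Add(4, Mul(-1, 15)) = Add(4, -15) = -11)
Function('D')(h) = Mul(4, h) (Function('D')(h) = Add(h, Mul(h, 3)) = Add(h, Mul(3, h)) = Mul(4, h))
Add(Mul(Add(-108, 13), Pow(Add(-26, -244), -1)), Mul(Function('P')(12), Function('D')(-6))) = Add(Mul(Add(-108, 13), Pow(Add(-26, -244), -1)), Mul(-11, Mul(4, -6))) = Add(Mul(-95, Pow(-270, -1)), Mul(-11, -24)) = Add(Mul(-95, Rational(-1, 270)), 264) = Add(Rational(19, 54), 264) = Rational(14275, 54)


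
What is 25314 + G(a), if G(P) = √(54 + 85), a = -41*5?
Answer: 25314 + √139 ≈ 25326.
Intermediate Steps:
a = -205
G(P) = √139
25314 + G(a) = 25314 + √139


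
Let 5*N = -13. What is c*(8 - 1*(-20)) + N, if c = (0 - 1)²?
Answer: 127/5 ≈ 25.400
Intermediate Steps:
N = -13/5 (N = (⅕)*(-13) = -13/5 ≈ -2.6000)
c = 1 (c = (-1)² = 1)
c*(8 - 1*(-20)) + N = 1*(8 - 1*(-20)) - 13/5 = 1*(8 + 20) - 13/5 = 1*28 - 13/5 = 28 - 13/5 = 127/5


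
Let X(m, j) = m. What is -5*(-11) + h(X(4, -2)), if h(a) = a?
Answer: 59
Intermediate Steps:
-5*(-11) + h(X(4, -2)) = -5*(-11) + 4 = 55 + 4 = 59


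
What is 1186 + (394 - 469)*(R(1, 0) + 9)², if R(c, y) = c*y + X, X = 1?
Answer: -6314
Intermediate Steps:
R(c, y) = 1 + c*y (R(c, y) = c*y + 1 = 1 + c*y)
1186 + (394 - 469)*(R(1, 0) + 9)² = 1186 + (394 - 469)*((1 + 1*0) + 9)² = 1186 - 75*((1 + 0) + 9)² = 1186 - 75*(1 + 9)² = 1186 - 75*10² = 1186 - 75*100 = 1186 - 7500 = -6314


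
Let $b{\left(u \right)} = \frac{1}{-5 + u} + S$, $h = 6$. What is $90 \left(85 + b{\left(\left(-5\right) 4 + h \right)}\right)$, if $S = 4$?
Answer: $\frac{152100}{19} \approx 8005.3$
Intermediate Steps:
$b{\left(u \right)} = 4 + \frac{1}{-5 + u}$ ($b{\left(u \right)} = \frac{1}{-5 + u} + 4 = 4 + \frac{1}{-5 + u}$)
$90 \left(85 + b{\left(\left(-5\right) 4 + h \right)}\right) = 90 \left(85 + \frac{-19 + 4 \left(\left(-5\right) 4 + 6\right)}{-5 + \left(\left(-5\right) 4 + 6\right)}\right) = 90 \left(85 + \frac{-19 + 4 \left(-20 + 6\right)}{-5 + \left(-20 + 6\right)}\right) = 90 \left(85 + \frac{-19 + 4 \left(-14\right)}{-5 - 14}\right) = 90 \left(85 + \frac{-19 - 56}{-19}\right) = 90 \left(85 - - \frac{75}{19}\right) = 90 \left(85 + \frac{75}{19}\right) = 90 \cdot \frac{1690}{19} = \frac{152100}{19}$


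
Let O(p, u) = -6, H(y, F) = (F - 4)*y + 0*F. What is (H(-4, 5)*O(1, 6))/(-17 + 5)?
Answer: -2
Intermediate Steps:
H(y, F) = y*(-4 + F) (H(y, F) = (-4 + F)*y + 0 = y*(-4 + F) + 0 = y*(-4 + F))
(H(-4, 5)*O(1, 6))/(-17 + 5) = (-4*(-4 + 5)*(-6))/(-17 + 5) = (-4*1*(-6))/(-12) = -4*(-6)*(-1/12) = 24*(-1/12) = -2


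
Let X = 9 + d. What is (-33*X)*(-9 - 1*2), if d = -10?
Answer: -363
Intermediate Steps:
X = -1 (X = 9 - 10 = -1)
(-33*X)*(-9 - 1*2) = (-33*(-1))*(-9 - 1*2) = 33*(-9 - 2) = 33*(-11) = -363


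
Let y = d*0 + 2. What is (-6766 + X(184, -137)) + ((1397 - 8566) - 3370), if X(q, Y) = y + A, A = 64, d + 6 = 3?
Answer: -17239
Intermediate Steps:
d = -3 (d = -6 + 3 = -3)
y = 2 (y = -3*0 + 2 = 0 + 2 = 2)
X(q, Y) = 66 (X(q, Y) = 2 + 64 = 66)
(-6766 + X(184, -137)) + ((1397 - 8566) - 3370) = (-6766 + 66) + ((1397 - 8566) - 3370) = -6700 + (-7169 - 3370) = -6700 - 10539 = -17239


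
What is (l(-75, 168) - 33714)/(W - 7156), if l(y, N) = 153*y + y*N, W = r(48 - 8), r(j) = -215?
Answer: 6421/819 ≈ 7.8400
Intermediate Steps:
W = -215
l(y, N) = 153*y + N*y
(l(-75, 168) - 33714)/(W - 7156) = (-75*(153 + 168) - 33714)/(-215 - 7156) = (-75*321 - 33714)/(-7371) = (-24075 - 33714)*(-1/7371) = -57789*(-1/7371) = 6421/819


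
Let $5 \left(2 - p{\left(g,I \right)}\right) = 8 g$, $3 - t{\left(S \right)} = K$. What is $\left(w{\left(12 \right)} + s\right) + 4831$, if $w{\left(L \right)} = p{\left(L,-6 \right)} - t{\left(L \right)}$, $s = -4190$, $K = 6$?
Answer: $\frac{3134}{5} \approx 626.8$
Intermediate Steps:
$t{\left(S \right)} = -3$ ($t{\left(S \right)} = 3 - 6 = -3$)
$p{\left(g,I \right)} = 2 - \frac{8 g}{5}$
$w{\left(L \right)} = 5 - \frac{8 L}{5}$ ($w{\left(L \right)} = \left(2 - \frac{8 L}{5}\right) - -3 = \left(2 - \frac{8 L}{5}\right) + 3 = 5 - \frac{8 L}{5}$)
$\left(w{\left(12 \right)} + s\right) + 4831 = \left(\left(5 - \frac{96}{5}\right) - 4190\right) + 4831 = \left(- \frac{71}{5} - 4190\right) + 4831 = - \frac{21021}{5} + 4831 = \frac{3134}{5}$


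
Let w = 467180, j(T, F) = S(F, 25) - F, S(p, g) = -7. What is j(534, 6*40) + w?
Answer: 466933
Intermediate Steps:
j(T, F) = -7 - F
j(534, 6*40) + w = (-7 - 6*40) + 467180 = (-7 - 1*240) + 467180 = (-7 - 240) + 467180 = -247 + 467180 = 466933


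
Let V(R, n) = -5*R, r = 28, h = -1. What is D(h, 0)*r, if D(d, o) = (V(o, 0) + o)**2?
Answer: 0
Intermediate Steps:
D(d, o) = 16*o**2 (D(d, o) = (-5*o + o)**2 = (-4*o)**2 = 16*o**2)
D(h, 0)*r = (16*0**2)*28 = (16*0)*28 = 0*28 = 0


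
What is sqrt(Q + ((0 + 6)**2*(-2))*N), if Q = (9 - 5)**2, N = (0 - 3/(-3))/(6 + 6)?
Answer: sqrt(10) ≈ 3.1623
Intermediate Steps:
N = 1/12 (N = (0 - 3*(-1/3))/12 = (0 + 1)*(1/12) = 1*(1/12) = 1/12 ≈ 0.083333)
Q = 16 (Q = 4**2 = 16)
sqrt(Q + ((0 + 6)**2*(-2))*N) = sqrt(16 + ((0 + 6)**2*(-2))*(1/12)) = sqrt(16 + (6**2*(-2))*(1/12)) = sqrt(16 + (36*(-2))*(1/12)) = sqrt(16 - 72*1/12) = sqrt(16 - 6) = sqrt(10)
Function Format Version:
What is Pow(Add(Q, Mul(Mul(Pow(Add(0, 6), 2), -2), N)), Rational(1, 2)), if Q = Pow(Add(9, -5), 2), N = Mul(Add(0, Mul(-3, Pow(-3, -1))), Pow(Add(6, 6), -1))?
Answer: Pow(10, Rational(1, 2)) ≈ 3.1623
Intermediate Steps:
N = Rational(1, 12) (N = Mul(Add(0, Mul(-3, Rational(-1, 3))), Pow(12, -1)) = Mul(Add(0, 1), Rational(1, 12)) = Mul(1, Rational(1, 12)) = Rational(1, 12) ≈ 0.083333)
Q = 16 (Q = Pow(4, 2) = 16)
Pow(Add(Q, Mul(Mul(Pow(Add(0, 6), 2), -2), N)), Rational(1, 2)) = Pow(Add(16, Mul(Mul(Pow(Add(0, 6), 2), -2), Rational(1, 12))), Rational(1, 2)) = Pow(Add(16, Mul(Mul(Pow(6, 2), -2), Rational(1, 12))), Rational(1, 2)) = Pow(Add(16, Mul(Mul(36, -2), Rational(1, 12))), Rational(1, 2)) = Pow(Add(16, Mul(-72, Rational(1, 12))), Rational(1, 2)) = Pow(Add(16, -6), Rational(1, 2)) = Pow(10, Rational(1, 2))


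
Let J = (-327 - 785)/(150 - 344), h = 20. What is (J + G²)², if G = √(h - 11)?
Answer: 2042041/9409 ≈ 217.03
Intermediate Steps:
G = 3 (G = √(20 - 11) = √9 = 3)
J = 556/97 (J = -1112/(-194) = -1112*(-1/194) = 556/97 ≈ 5.7320)
(J + G²)² = (556/97 + 3²)² = (556/97 + 9)² = (1429/97)² = 2042041/9409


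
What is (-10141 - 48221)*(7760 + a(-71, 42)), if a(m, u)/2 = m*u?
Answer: -104818152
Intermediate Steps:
a(m, u) = 2*m*u (a(m, u) = 2*(m*u) = 2*m*u)
(-10141 - 48221)*(7760 + a(-71, 42)) = (-10141 - 48221)*(7760 + 2*(-71)*42) = -58362*(7760 - 5964) = -58362*1796 = -104818152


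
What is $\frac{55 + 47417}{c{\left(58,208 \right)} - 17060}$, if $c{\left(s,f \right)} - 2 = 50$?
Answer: $- \frac{2967}{1063} \approx -2.7912$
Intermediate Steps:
$c{\left(s,f \right)} = 52$ ($c{\left(s,f \right)} = 2 + 50 = 52$)
$\frac{55 + 47417}{c{\left(58,208 \right)} - 17060} = \frac{55 + 47417}{52 - 17060} = \frac{47472}{-17008} = 47472 \left(- \frac{1}{17008}\right) = - \frac{2967}{1063}$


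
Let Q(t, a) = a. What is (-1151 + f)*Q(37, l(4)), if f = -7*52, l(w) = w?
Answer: -6060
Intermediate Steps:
f = -364
(-1151 + f)*Q(37, l(4)) = (-1151 - 364)*4 = -1515*4 = -6060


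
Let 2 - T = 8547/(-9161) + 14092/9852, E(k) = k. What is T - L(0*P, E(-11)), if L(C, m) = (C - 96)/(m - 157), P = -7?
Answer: 147074836/157944801 ≈ 0.93118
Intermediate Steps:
T = 33904144/22563543 (T = 2 - (8547/(-9161) + 14092/9852) = 2 - (8547*(-1/9161) + 14092*(1/9852)) = 2 - (-8547/9161 + 3523/2463) = 2 - 1*11222942/22563543 = 2 - 11222942/22563543 = 33904144/22563543 ≈ 1.5026)
L(C, m) = (-96 + C)/(-157 + m)
T - L(0*P, E(-11)) = 33904144/22563543 - (-96 + 0*(-7))/(-157 - 11) = 33904144/22563543 - (-96 + 0)/(-168) = 33904144/22563543 - (-1)*(-96)/168 = 33904144/22563543 - 1*4/7 = 33904144/22563543 - 4/7 = 147074836/157944801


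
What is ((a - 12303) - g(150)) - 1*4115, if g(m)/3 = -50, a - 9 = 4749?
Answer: -11510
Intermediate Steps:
a = 4758 (a = 9 + 4749 = 4758)
g(m) = -150 (g(m) = 3*(-50) = -150)
((a - 12303) - g(150)) - 1*4115 = ((4758 - 12303) - 1*(-150)) - 1*4115 = (-7545 + 150) - 4115 = -7395 - 4115 = -11510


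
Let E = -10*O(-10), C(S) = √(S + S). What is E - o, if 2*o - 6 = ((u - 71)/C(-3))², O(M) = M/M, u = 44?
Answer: 191/4 ≈ 47.750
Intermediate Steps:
C(S) = √2*√S (C(S) = √(2*S) = √2*√S)
O(M) = 1
E = -10 (E = -10*1 = -10)
o = -231/4 (o = 3 + ((44 - 71)/((√2*√(-3))))²/2 = 3 + (-27*(-I*√6/6))²/2 = 3 + (-(-9)*I*√6/2)²/2 = 3 + (9*I*√6/2)²/2 = 3 + (½)*(-243/2) = 3 - 243/4 = -231/4 ≈ -57.750)
E - o = -10 - 1*(-231/4) = -10 + 231/4 = 191/4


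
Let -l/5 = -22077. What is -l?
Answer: -110385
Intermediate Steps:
l = 110385 (l = -5*(-22077) = 110385)
-l = -1*110385 = -110385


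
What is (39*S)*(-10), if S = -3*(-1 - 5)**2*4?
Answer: 168480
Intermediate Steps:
S = -432 (S = -3*(-6)**2*4 = -3*36*4 = -108*4 = -432)
(39*S)*(-10) = (39*(-432))*(-10) = -16848*(-10) = 168480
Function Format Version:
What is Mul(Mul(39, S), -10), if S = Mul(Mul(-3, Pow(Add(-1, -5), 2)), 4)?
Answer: 168480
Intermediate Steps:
S = -432 (S = Mul(Mul(-3, Pow(-6, 2)), 4) = Mul(Mul(-3, 36), 4) = Mul(-108, 4) = -432)
Mul(Mul(39, S), -10) = Mul(Mul(39, -432), -10) = Mul(-16848, -10) = 168480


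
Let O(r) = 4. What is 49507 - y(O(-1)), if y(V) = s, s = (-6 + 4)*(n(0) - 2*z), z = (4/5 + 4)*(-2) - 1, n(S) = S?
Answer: 247747/5 ≈ 49549.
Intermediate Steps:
z = -53/5 (z = (4*(1/5) + 4)*(-2) - 1 = (4/5 + 4)*(-2) - 1 = (24/5)*(-2) - 1 = -48/5 - 1 = -53/5 ≈ -10.600)
s = -212/5 (s = (-6 + 4)*(0 - 2*(-53/5)) = -2*(0 + 106/5) = -2*106/5 = -212/5 ≈ -42.400)
y(V) = -212/5
49507 - y(O(-1)) = 49507 - 1*(-212/5) = 49507 + 212/5 = 247747/5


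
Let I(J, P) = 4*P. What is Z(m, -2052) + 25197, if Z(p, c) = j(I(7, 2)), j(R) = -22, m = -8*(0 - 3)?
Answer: 25175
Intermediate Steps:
m = 24 (m = -8*(-3) = 24)
Z(p, c) = -22
Z(m, -2052) + 25197 = -22 + 25197 = 25175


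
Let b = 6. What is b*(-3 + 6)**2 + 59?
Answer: 113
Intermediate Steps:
b*(-3 + 6)**2 + 59 = 6*(-3 + 6)**2 + 59 = 6*3**2 + 59 = 6*9 + 59 = 54 + 59 = 113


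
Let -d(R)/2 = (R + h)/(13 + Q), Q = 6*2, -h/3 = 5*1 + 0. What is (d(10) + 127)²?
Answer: 405769/25 ≈ 16231.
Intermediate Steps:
h = -15 (h = -3*(5*1 + 0) = -3*(5 + 0) = -3*5 = -15)
Q = 12
d(R) = 6/5 - 2*R/25 (d(R) = -2*(R - 15)/(13 + 12) = -2*(-15 + R)/25 = -2*(-⅗ + R/25) = 6/5 - 2*R/25)
(d(10) + 127)² = ((6/5 - 2/25*10) + 127)² = ((6/5 - ⅘) + 127)² = (⅖ + 127)² = (637/5)² = 405769/25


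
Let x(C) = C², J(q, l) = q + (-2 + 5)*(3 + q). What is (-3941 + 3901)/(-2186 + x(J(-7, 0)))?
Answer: 8/365 ≈ 0.021918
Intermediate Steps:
J(q, l) = 9 + 4*q (J(q, l) = q + 3*(3 + q) = q + (9 + 3*q) = 9 + 4*q)
(-3941 + 3901)/(-2186 + x(J(-7, 0))) = (-3941 + 3901)/(-2186 + (9 + 4*(-7))²) = -40/(-2186 + (9 - 28)²) = -40/(-2186 + (-19)²) = -40/(-2186 + 361) = -40/(-1825) = -40*(-1/1825) = 8/365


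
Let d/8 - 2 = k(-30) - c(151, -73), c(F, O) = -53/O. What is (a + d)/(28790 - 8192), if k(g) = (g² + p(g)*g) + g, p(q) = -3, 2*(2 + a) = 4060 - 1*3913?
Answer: 1133207/3007308 ≈ 0.37682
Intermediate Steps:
a = 143/2 (a = -2 + (4060 - 1*3913)/2 = -2 + (4060 - 3913)/2 = -2 + (½)*147 = -2 + 147/2 = 143/2 ≈ 71.500)
k(g) = g² - 2*g (k(g) = (g² - 3*g) + g = g² - 2*g)
d = 561384/73 (d = 16 + 8*(-30*(-2 - 30) - (-53)/(-73)) = 16 + 8*(-30*(-32) - (-53)*(-1)/73) = 16 + 8*(960 - 1*53/73) = 16 + 8*(960 - 53/73) = 16 + 8*(70027/73) = 16 + 560216/73 = 561384/73 ≈ 7690.2)
(a + d)/(28790 - 8192) = (143/2 + 561384/73)/(28790 - 8192) = (1133207/146)/20598 = (1133207/146)*(1/20598) = 1133207/3007308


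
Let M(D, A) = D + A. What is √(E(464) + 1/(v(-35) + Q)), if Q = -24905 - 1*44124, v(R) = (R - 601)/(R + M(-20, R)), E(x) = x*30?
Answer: √14920933428784785/1035329 ≈ 117.98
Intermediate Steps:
M(D, A) = A + D
E(x) = 30*x
v(R) = (-601 + R)/(-20 + 2*R) (v(R) = (R - 601)/(R + (R - 20)) = (-601 + R)/(R + (-20 + R)) = (-601 + R)/(-20 + 2*R))
Q = -69029 (Q = -24905 - 44124 = -69029)
√(E(464) + 1/(v(-35) + Q)) = √(30*464 + 1/((-601 - 35)/(2*(-10 - 35)) - 69029)) = √(13920 + 1/((½)*(-636)/(-45) - 69029)) = √(13920 + 1/((½)*(-1/45)*(-636) - 69029)) = √(13920 + 1/(106/15 - 69029)) = √(13920 + 1/(-1035329/15)) = √(13920 - 15/1035329) = √(14411779665/1035329) = √14920933428784785/1035329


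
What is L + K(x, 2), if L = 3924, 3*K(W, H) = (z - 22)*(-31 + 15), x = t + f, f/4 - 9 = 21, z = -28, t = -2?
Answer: 12572/3 ≈ 4190.7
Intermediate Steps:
f = 120 (f = 36 + 4*21 = 36 + 84 = 120)
x = 118 (x = -2 + 120 = 118)
K(W, H) = 800/3 (K(W, H) = ((-28 - 22)*(-31 + 15))/3 = (-50*(-16))/3 = (⅓)*800 = 800/3)
L + K(x, 2) = 3924 + 800/3 = 12572/3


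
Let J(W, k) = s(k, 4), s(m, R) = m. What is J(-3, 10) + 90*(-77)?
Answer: -6920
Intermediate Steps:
J(W, k) = k
J(-3, 10) + 90*(-77) = 10 + 90*(-77) = 10 - 6930 = -6920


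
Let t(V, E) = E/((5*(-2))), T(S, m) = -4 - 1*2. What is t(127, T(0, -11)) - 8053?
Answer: -40262/5 ≈ -8052.4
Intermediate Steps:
T(S, m) = -6 (T(S, m) = -4 - 2 = -6)
t(V, E) = -E/10 (t(V, E) = E/(-10) = E*(-⅒) = -E/10)
t(127, T(0, -11)) - 8053 = -⅒*(-6) - 8053 = ⅗ - 8053 = -40262/5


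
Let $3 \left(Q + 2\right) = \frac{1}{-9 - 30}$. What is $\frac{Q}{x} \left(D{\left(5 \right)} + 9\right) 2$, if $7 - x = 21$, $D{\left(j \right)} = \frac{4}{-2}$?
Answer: $\frac{235}{117} \approx 2.0085$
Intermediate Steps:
$D{\left(j \right)} = -2$ ($D{\left(j \right)} = 4 \left(- \frac{1}{2}\right) = -2$)
$Q = - \frac{235}{117}$ ($Q = -2 + \frac{1}{3 \left(-9 - 30\right)} = -2 + \frac{1}{3 \left(-39\right)} = -2 + \frac{1}{3} \left(- \frac{1}{39}\right) = -2 - \frac{1}{117} = - \frac{235}{117} \approx -2.0085$)
$x = -14$ ($x = 7 - 21 = -14$)
$\frac{Q}{x} \left(D{\left(5 \right)} + 9\right) 2 = - \frac{235}{117 \left(-14\right)} \left(-2 + 9\right) 2 = \left(- \frac{235}{117}\right) \left(- \frac{1}{14}\right) 7 \cdot 2 = \frac{235}{1638} \cdot 14 = \frac{235}{117}$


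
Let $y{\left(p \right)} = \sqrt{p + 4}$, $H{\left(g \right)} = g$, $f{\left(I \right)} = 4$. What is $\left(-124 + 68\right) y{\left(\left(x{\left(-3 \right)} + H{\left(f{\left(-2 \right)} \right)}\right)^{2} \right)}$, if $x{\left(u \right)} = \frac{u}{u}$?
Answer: $- 56 \sqrt{29} \approx -301.57$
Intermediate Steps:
$x{\left(u \right)} = 1$
$y{\left(p \right)} = \sqrt{4 + p}$
$\left(-124 + 68\right) y{\left(\left(x{\left(-3 \right)} + H{\left(f{\left(-2 \right)} \right)}\right)^{2} \right)} = \left(-124 + 68\right) \sqrt{4 + \left(1 + 4\right)^{2}} = - 56 \sqrt{4 + 5^{2}} = - 56 \sqrt{4 + 25} = - 56 \sqrt{29}$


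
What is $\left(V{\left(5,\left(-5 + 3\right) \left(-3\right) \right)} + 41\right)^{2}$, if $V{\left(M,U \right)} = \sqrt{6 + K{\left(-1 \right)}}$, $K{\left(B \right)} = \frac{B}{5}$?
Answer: $\frac{\left(205 + \sqrt{145}\right)^{2}}{25} \approx 1884.3$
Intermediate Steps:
$K{\left(B \right)} = \frac{B}{5}$ ($K{\left(B \right)} = B \frac{1}{5} = \frac{B}{5}$)
$V{\left(M,U \right)} = \frac{\sqrt{145}}{5}$ ($V{\left(M,U \right)} = \sqrt{6 + \frac{1}{5} \left(-1\right)} = \sqrt{6 - \frac{1}{5}} = \sqrt{\frac{29}{5}} = \frac{\sqrt{145}}{5}$)
$\left(V{\left(5,\left(-5 + 3\right) \left(-3\right) \right)} + 41\right)^{2} = \left(\frac{\sqrt{145}}{5} + 41\right)^{2} = \left(41 + \frac{\sqrt{145}}{5}\right)^{2}$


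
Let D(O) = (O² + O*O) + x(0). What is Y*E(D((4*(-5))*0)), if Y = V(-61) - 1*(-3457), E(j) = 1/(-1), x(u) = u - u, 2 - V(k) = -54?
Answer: -3513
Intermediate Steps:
V(k) = 56 (V(k) = 2 - 1*(-54) = 2 + 54 = 56)
x(u) = 0
D(O) = 2*O² (D(O) = (O² + O*O) + 0 = (O² + O²) + 0 = 2*O² + 0 = 2*O²)
E(j) = -1
Y = 3513 (Y = 56 - 1*(-3457) = 56 + 3457 = 3513)
Y*E(D((4*(-5))*0)) = 3513*(-1) = -3513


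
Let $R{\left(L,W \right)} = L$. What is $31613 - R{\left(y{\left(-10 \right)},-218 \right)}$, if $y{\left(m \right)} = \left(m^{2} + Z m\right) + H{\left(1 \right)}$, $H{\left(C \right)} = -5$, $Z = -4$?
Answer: $31478$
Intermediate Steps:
$y{\left(m \right)} = -5 + m^{2} - 4 m$ ($y{\left(m \right)} = \left(m^{2} - 4 m\right) - 5 = -5 + m^{2} - 4 m$)
$31613 - R{\left(y{\left(-10 \right)},-218 \right)} = 31613 - \left(-5 + \left(-10\right)^{2} - -40\right) = 31613 - \left(-5 + 100 + 40\right) = 31613 - 135 = 31478$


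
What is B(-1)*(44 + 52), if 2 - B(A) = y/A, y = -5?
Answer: -288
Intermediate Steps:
B(A) = 2 + 5/A (B(A) = 2 - (-5)/A = 2 + 5/A)
B(-1)*(44 + 52) = (2 + 5/(-1))*(44 + 52) = (2 + 5*(-1))*96 = (2 - 5)*96 = -3*96 = -288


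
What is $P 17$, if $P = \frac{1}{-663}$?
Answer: $- \frac{1}{39} \approx -0.025641$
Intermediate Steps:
$P = - \frac{1}{663} \approx -0.0015083$
$P 17 = \left(- \frac{1}{663}\right) 17 = - \frac{1}{39}$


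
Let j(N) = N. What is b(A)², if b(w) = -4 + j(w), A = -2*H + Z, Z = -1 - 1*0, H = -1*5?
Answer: 25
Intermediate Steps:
H = -5
Z = -1 (Z = -1 + 0 = -1)
A = 9 (A = -2*(-5) - 1 = 10 - 1 = 9)
b(w) = -4 + w
b(A)² = (-4 + 9)² = 5² = 25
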